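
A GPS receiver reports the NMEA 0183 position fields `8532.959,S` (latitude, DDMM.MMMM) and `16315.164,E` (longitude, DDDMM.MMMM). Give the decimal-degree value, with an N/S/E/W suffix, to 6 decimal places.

φ: degrees = first 2 digits = 85, minutes = 32.959; 85 + 32.959/60 = 85.5493167
λ: split at 3 digits → 163° and 15.164′; 163 + 15.164/60 = 163.2527333

85.549317° S, 163.252733° E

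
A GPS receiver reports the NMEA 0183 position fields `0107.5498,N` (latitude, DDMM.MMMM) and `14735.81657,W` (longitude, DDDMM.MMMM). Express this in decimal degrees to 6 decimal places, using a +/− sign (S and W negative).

Latitude: split at 2 digits → 01° and 7.5498′; 1 + 7.5498/60 = 1.1258300
N → positive
Longitude: split at 3 digits → 147° and 35.81657′; 147 + 35.81657/60 = 147.5969428
W ⇒ negate

1.125830, -147.596943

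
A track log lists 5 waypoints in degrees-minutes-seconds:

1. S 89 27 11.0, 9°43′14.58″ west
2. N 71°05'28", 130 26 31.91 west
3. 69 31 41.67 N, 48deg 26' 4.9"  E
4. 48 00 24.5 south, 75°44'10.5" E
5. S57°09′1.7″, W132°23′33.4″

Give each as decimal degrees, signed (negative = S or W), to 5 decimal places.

Point 1:
  Latitude: 89° + 27/60 + 11/3600 = 89 + 0.450000 + 0.003056 = 89.453056
  S → negative
  Longitude: 9 + 43/60 + 14.58/3600 = 9.720717
  W ⇒ negate
Point 2:
  φ: 5′ + 28″ = 5.46667′; 71 + 5.46667/60 = 71.091111
  N ⇒ keep positive
  Lon: 26′ + 31.91″ = 26.53183′; 130 + 26.53183/60 = 130.442197
  hemisphere W, so the sign is −
Point 3:
  Lat: 69° + 31/60 + 41.67/3600 = 69 + 0.516667 + 0.011575 = 69.528242
  N → positive
  Lon: 48 + 26/60 + 4.9/3600 = 48.434694
  E ⇒ keep positive
Point 4:
  Latitude: 0′ + 24.5″ = 0.40833′; 48 + 0.40833/60 = 48.006806
  hemisphere S, so the sign is −
  Longitude: 75° + 44/60 + 10.5/3600 = 75 + 0.733333 + 0.002917 = 75.736250
  E ⇒ keep positive
Point 5:
  Lat: 57 + 9/60 + 1.7/3600 = 57.150472
  hemisphere S, so the sign is −
  λ: 132° + 23/60 + 33.4/3600 = 132 + 0.383333 + 0.009278 = 132.392611
  hemisphere W, so the sign is −

1. -89.45306, -9.72072
2. 71.09111, -130.44220
3. 69.52824, 48.43469
4. -48.00681, 75.73625
5. -57.15047, -132.39261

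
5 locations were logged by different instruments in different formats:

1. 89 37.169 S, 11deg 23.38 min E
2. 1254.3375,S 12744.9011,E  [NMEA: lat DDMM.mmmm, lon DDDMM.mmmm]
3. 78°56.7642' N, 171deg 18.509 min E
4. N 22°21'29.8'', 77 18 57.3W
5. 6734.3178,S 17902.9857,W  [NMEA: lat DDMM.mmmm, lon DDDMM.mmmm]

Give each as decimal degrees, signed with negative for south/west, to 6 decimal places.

Point 1:
  Latitude: 37.169′ = 0.619483°; total 89.6194833
  hemisphere S, so the sign is −
  Longitude: 23.38′ = 0.389667°; total 11.3896667
  E ⇒ keep positive
Point 2:
  Latitude: degrees = first 2 digits = 12, minutes = 54.3375; 12 + 54.3375/60 = 12.9056250
  S → negative
  λ: split at 3 digits → 127° and 44.9011′; 127 + 44.9011/60 = 127.7483517
  E ⇒ keep positive
Point 3:
  φ: 78 + 56.7642/60 = 78.9460700
  N → positive
  Longitude: 18.509′ = 0.308483°; total 171.3084833
  E ⇒ keep positive
Point 4:
  Latitude: 22 + 21/60 + 29.8/3600 = 22.3582778
  N ⇒ keep positive
  Lon: 18′ + 57.3″ = 18.95500′; 77 + 18.95500/60 = 77.3159167
  W ⇒ negate
Point 5:
  Lat: degrees = first 2 digits = 67, minutes = 34.3178; 67 + 34.3178/60 = 67.5719633
  S → negative
  Lon: degrees = first 3 digits = 179, minutes = 2.9857; 179 + 2.9857/60 = 179.0497617
  W ⇒ negate

1. -89.619483, 11.389667
2. -12.905625, 127.748352
3. 78.946070, 171.308483
4. 22.358278, -77.315917
5. -67.571963, -179.049762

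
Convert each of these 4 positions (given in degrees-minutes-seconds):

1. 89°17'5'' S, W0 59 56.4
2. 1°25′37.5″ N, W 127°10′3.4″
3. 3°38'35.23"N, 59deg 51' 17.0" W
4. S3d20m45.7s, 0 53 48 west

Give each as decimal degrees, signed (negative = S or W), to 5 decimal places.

Point 1:
  φ: 89° + 17/60 + 5/3600 = 89 + 0.283333 + 0.001389 = 89.284722
  S → negative
  Longitude: 0 + 59/60 + 56.4/3600 = 0.999000
  hemisphere W, so the sign is −
Point 2:
  Latitude: 1 + 25/60 + 37.5/3600 = 1.427083
  N → positive
  λ: 10′ + 3.4″ = 10.05667′; 127 + 10.05667/60 = 127.167611
  W → negative
Point 3:
  Latitude: 38′ + 35.23″ = 38.58717′; 3 + 38.58717/60 = 3.643119
  N ⇒ keep positive
  Longitude: 59° + 51/60 + 17/3600 = 59 + 0.850000 + 0.004722 = 59.854722
  hemisphere W, so the sign is −
Point 4:
  φ: 20′ + 45.7″ = 20.76167′; 3 + 20.76167/60 = 3.346028
  hemisphere S, so the sign is −
  λ: 0 + 53/60 + 48/3600 = 0.896667
  W ⇒ negate

1. -89.28472, -0.99900
2. 1.42708, -127.16761
3. 3.64312, -59.85472
4. -3.34603, -0.89667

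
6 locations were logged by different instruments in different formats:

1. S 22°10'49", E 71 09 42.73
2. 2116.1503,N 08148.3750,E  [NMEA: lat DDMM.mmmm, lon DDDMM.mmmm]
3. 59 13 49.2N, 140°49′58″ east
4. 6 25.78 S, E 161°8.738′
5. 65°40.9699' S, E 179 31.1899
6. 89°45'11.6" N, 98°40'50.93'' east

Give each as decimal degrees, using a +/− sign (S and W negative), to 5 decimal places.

1. -22.18028, 71.16187
2. 21.26917, 81.80625
3. 59.23033, 140.83278
4. -6.42967, 161.14563
5. -65.68283, 179.51983
6. 89.75322, 98.68081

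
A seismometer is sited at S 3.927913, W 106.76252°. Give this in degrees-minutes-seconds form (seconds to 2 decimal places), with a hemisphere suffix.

3°55′40.49″ S, 106°45′45.07″ W

φ: 0.927913° → 55.67478′; 0.67478 × 60 = 40.4868″
Longitude: 0.762520 × 60 = 45.75120′ → 45′, remainder × 60 = 45.0720″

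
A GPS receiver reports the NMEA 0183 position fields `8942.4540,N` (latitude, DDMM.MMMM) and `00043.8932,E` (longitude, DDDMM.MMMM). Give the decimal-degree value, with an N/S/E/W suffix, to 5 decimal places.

89.70757° N, 0.73155° E

Latitude: degrees = first 2 digits = 89, minutes = 42.454; 89 + 42.454/60 = 89.707567
λ: split at 3 digits → 000° and 43.8932′; 0 + 43.8932/60 = 0.731553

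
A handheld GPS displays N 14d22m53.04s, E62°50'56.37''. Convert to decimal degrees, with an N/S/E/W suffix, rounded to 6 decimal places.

Lat: 14° + 22/60 + 53.04/3600 = 14 + 0.366667 + 0.014733 = 14.3814000
Lon: 62 + 50/60 + 56.37/3600 = 62.8489917

14.381400° N, 62.848992° E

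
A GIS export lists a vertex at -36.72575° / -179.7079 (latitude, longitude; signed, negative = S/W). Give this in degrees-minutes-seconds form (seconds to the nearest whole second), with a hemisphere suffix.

36°43′33″ S, 179°42′28″ W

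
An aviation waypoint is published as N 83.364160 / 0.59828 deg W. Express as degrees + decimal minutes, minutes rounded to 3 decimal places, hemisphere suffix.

83° 21.850′ N, 0° 35.897′ W

Lat: minutes = (83.364160 − 83) × 60 = 21.84960
Longitude: minutes = (0.598280 − 0) × 60 = 35.89680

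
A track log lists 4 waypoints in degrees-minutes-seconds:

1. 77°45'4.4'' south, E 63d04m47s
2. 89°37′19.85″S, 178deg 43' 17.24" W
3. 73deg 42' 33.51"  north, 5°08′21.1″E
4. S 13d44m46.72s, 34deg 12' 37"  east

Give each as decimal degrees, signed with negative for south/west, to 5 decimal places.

Point 1:
  φ: 45′ + 4.4″ = 45.07333′; 77 + 45.07333/60 = 77.751222
  S ⇒ negate
  Longitude: 4′ + 47″ = 4.78333′; 63 + 4.78333/60 = 63.079722
  E ⇒ keep positive
Point 2:
  Lat: 89 + 37/60 + 19.85/3600 = 89.622181
  hemisphere S, so the sign is −
  Longitude: 178 + 43/60 + 17.24/3600 = 178.721456
  W → negative
Point 3:
  Latitude: 42′ + 33.51″ = 42.55850′; 73 + 42.55850/60 = 73.709308
  N → positive
  Lon: 8′ + 21.1″ = 8.35167′; 5 + 8.35167/60 = 5.139194
  E → positive
Point 4:
  Latitude: 13° + 44/60 + 46.72/3600 = 13 + 0.733333 + 0.012978 = 13.746311
  hemisphere S, so the sign is −
  Longitude: 34° + 12/60 + 37/3600 = 34 + 0.200000 + 0.010278 = 34.210278
  E → positive

1. -77.75122, 63.07972
2. -89.62218, -178.72146
3. 73.70931, 5.13919
4. -13.74631, 34.21028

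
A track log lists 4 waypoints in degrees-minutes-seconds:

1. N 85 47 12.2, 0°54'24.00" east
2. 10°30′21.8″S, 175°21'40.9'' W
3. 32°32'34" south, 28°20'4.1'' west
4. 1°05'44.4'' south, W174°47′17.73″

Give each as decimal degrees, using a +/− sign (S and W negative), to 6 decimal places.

1. 85.786722, 0.906667
2. -10.506056, -175.361361
3. -32.542778, -28.334472
4. -1.095667, -174.788258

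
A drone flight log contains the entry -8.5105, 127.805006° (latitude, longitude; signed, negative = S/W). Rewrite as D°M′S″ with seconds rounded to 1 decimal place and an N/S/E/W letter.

Latitude is negative → S; |value| = 8.510500
Latitude: 0.510500 × 60 = 30.63000′ → 30′, remainder × 60 = 37.800″
Lon: whole degrees 127; 48.30036′ → 48′ and 18.022″

8°30′37.8″ S, 127°48′18.0″ E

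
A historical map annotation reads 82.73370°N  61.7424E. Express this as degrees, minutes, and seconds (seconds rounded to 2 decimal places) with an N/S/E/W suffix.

82°44′1.32″ N, 61°44′32.64″ E

Lat: whole degrees 82; 44.02200′ → 44′ and 1.3200″
Longitude: whole degrees 61; 44.54400′ → 44′ and 32.6400″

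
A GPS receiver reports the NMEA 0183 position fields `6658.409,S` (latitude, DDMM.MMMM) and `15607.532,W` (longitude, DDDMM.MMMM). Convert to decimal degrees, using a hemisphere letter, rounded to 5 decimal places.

Latitude: split at 2 digits → 66° and 58.409′; 66 + 58.409/60 = 66.973483
Longitude: degrees = first 3 digits = 156, minutes = 7.532; 156 + 7.532/60 = 156.125533

66.97348° S, 156.12553° W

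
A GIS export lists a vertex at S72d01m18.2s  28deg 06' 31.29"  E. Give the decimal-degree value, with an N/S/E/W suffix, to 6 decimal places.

φ: 72 + 1/60 + 18.2/3600 = 72.0217222
Longitude: 28 + 6/60 + 31.29/3600 = 28.1086917

72.021722° S, 28.108692° E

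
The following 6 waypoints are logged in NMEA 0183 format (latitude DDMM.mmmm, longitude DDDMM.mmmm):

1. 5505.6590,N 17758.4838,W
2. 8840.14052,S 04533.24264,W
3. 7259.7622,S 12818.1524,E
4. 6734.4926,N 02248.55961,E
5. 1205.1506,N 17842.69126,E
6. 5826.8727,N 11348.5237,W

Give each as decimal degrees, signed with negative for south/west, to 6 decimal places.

Point 1:
  Latitude: split at 2 digits → 55° and 5.659′; 55 + 5.659/60 = 55.0943167
  N → positive
  Lon: degrees = first 3 digits = 177, minutes = 58.4838; 177 + 58.4838/60 = 177.9747300
  W → negative
Point 2:
  Lat: split at 2 digits → 88° and 40.14052′; 88 + 40.14052/60 = 88.6690087
  hemisphere S, so the sign is −
  Longitude: split at 3 digits → 045° and 33.24264′; 45 + 33.24264/60 = 45.5540440
  W ⇒ negate
Point 3:
  Latitude: split at 2 digits → 72° and 59.7622′; 72 + 59.7622/60 = 72.9960367
  S → negative
  λ: degrees = first 3 digits = 128, minutes = 18.1524; 128 + 18.1524/60 = 128.3025400
  E → positive
Point 4:
  Latitude: split at 2 digits → 67° and 34.4926′; 67 + 34.4926/60 = 67.5748767
  N → positive
  Lon: split at 3 digits → 022° and 48.55961′; 22 + 48.55961/60 = 22.8093268
  E → positive
Point 5:
  Latitude: split at 2 digits → 12° and 5.1506′; 12 + 5.1506/60 = 12.0858433
  N → positive
  Lon: degrees = first 3 digits = 178, minutes = 42.69126; 178 + 42.69126/60 = 178.7115210
  E ⇒ keep positive
Point 6:
  φ: degrees = first 2 digits = 58, minutes = 26.8727; 58 + 26.8727/60 = 58.4478783
  N → positive
  Longitude: degrees = first 3 digits = 113, minutes = 48.5237; 113 + 48.5237/60 = 113.8087283
  W → negative

1. 55.094317, -177.974730
2. -88.669009, -45.554044
3. -72.996037, 128.302540
4. 67.574877, 22.809327
5. 12.085843, 178.711521
6. 58.447878, -113.808728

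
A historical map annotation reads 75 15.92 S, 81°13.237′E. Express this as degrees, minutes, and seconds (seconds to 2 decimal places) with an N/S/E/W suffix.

75°15′55.20″ S, 81°13′14.22″ E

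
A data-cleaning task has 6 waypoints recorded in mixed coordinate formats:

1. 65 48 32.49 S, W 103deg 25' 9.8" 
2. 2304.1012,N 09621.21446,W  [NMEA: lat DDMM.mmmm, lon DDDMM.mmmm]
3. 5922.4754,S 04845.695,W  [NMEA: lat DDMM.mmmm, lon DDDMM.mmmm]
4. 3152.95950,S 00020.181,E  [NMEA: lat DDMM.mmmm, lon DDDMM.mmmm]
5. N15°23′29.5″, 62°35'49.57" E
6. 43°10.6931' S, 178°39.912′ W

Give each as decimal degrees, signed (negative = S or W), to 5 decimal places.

1. -65.80903, -103.41939
2. 23.06835, -96.35357
3. -59.37459, -48.76158
4. -31.88266, 0.33635
5. 15.39153, 62.59710
6. -43.17822, -178.66520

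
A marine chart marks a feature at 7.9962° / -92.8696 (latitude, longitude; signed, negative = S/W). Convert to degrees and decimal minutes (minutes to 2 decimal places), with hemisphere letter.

7° 59.77′ N, 92° 52.18′ W

φ: fractional part 0.996200 → 59.7720 minutes
Longitude is negative → W; |value| = 92.869600
Longitude: fractional part 0.869600 → 52.1760 minutes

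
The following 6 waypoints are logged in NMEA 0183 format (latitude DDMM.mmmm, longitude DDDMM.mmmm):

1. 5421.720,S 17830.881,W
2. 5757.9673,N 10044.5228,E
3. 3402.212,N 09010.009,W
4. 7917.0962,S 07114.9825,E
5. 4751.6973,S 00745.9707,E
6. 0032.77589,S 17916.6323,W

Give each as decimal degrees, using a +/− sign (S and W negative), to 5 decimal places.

Point 1:
  Lat: degrees = first 2 digits = 54, minutes = 21.72; 54 + 21.72/60 = 54.362000
  hemisphere S, so the sign is −
  Longitude: split at 3 digits → 178° and 30.881′; 178 + 30.881/60 = 178.514683
  W ⇒ negate
Point 2:
  φ: degrees = first 2 digits = 57, minutes = 57.9673; 57 + 57.9673/60 = 57.966122
  N → positive
  Longitude: split at 3 digits → 100° and 44.5228′; 100 + 44.5228/60 = 100.742047
  E → positive
Point 3:
  φ: split at 2 digits → 34° and 2.212′; 34 + 2.212/60 = 34.036867
  N ⇒ keep positive
  Lon: split at 3 digits → 090° and 10.009′; 90 + 10.009/60 = 90.166817
  W → negative
Point 4:
  Lat: split at 2 digits → 79° and 17.0962′; 79 + 17.0962/60 = 79.284937
  S → negative
  Lon: degrees = first 3 digits = 71, minutes = 14.9825; 71 + 14.9825/60 = 71.249708
  E ⇒ keep positive
Point 5:
  Latitude: split at 2 digits → 47° and 51.6973′; 47 + 51.6973/60 = 47.861622
  hemisphere S, so the sign is −
  λ: degrees = first 3 digits = 7, minutes = 45.9707; 7 + 45.9707/60 = 7.766178
  E → positive
Point 6:
  Lat: split at 2 digits → 00° and 32.77589′; 0 + 32.77589/60 = 0.546265
  S ⇒ negate
  λ: split at 3 digits → 179° and 16.6323′; 179 + 16.6323/60 = 179.277205
  hemisphere W, so the sign is −

1. -54.36200, -178.51468
2. 57.96612, 100.74205
3. 34.03687, -90.16682
4. -79.28494, 71.24971
5. -47.86162, 7.76618
6. -0.54626, -179.27721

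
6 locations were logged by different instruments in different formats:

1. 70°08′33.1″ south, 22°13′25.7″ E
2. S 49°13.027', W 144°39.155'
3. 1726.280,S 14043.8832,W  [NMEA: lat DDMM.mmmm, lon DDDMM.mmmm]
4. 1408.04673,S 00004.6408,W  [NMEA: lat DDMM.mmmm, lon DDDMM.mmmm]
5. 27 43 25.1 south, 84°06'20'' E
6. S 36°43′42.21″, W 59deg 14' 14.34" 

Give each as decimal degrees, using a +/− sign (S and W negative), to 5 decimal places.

1. -70.14253, 22.22381
2. -49.21712, -144.65258
3. -17.43800, -140.73139
4. -14.13411, -0.07735
5. -27.72364, 84.10556
6. -36.72839, -59.23732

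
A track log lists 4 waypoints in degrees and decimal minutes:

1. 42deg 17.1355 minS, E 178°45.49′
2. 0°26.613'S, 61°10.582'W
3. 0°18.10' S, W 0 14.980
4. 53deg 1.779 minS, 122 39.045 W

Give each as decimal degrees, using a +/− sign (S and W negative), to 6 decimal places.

Point 1:
  Latitude: 17.1355′ = 0.285592°; total 42.2855917
  S ⇒ negate
  Lon: 178 + 45.49/60 = 178.7581667
  E ⇒ keep positive
Point 2:
  Latitude: 0 + 26.613/60 = 0.4435500
  hemisphere S, so the sign is −
  Longitude: 61 + 10.582/60 = 61.1763667
  W → negative
Point 3:
  φ: 18.1′ = 0.301667°; total 0.3016667
  hemisphere S, so the sign is −
  λ: 0 + 14.98/60 = 0.2496667
  W → negative
Point 4:
  Latitude: 53 + 1.779/60 = 53.0296500
  S ⇒ negate
  Lon: 122 + 39.045/60 = 122.6507500
  W → negative

1. -42.285592, 178.758167
2. -0.443550, -61.176367
3. -0.301667, -0.249667
4. -53.029650, -122.650750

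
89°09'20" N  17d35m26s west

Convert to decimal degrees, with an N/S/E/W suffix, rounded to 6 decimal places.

89.155556° N, 17.590556° W

Lat: 89 + 9/60 + 20/3600 = 89.1555556
Lon: 35′ + 26″ = 35.43333′; 17 + 35.43333/60 = 17.5905556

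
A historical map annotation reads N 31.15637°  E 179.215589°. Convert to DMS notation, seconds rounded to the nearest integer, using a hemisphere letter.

31°09′23″ N, 179°12′56″ E

Latitude: 0.156370° → 9.38220′; 0.38220 × 60 = 22.93″
λ: whole degrees 179; 12.93534′ → 12′ and 56.12″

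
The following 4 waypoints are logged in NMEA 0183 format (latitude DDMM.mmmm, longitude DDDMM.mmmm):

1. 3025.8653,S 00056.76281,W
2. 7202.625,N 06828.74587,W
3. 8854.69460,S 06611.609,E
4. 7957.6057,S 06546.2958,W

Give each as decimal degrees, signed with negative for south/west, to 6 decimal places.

1. -30.431088, -0.946047
2. 72.043750, -68.479098
3. -88.911577, 66.193483
4. -79.960095, -65.771597

Point 1:
  Lat: degrees = first 2 digits = 30, minutes = 25.8653; 30 + 25.8653/60 = 30.4310883
  S → negative
  Lon: degrees = first 3 digits = 0, minutes = 56.76281; 0 + 56.76281/60 = 0.9460468
  W → negative
Point 2:
  φ: degrees = first 2 digits = 72, minutes = 2.625; 72 + 2.625/60 = 72.0437500
  N ⇒ keep positive
  Longitude: degrees = first 3 digits = 68, minutes = 28.74587; 68 + 28.74587/60 = 68.4790978
  hemisphere W, so the sign is −
Point 3:
  φ: split at 2 digits → 88° and 54.6946′; 88 + 54.6946/60 = 88.9115767
  S → negative
  Longitude: degrees = first 3 digits = 66, minutes = 11.609; 66 + 11.609/60 = 66.1934833
  E ⇒ keep positive
Point 4:
  φ: degrees = first 2 digits = 79, minutes = 57.6057; 79 + 57.6057/60 = 79.9600950
  hemisphere S, so the sign is −
  Longitude: degrees = first 3 digits = 65, minutes = 46.2958; 65 + 46.2958/60 = 65.7715967
  hemisphere W, so the sign is −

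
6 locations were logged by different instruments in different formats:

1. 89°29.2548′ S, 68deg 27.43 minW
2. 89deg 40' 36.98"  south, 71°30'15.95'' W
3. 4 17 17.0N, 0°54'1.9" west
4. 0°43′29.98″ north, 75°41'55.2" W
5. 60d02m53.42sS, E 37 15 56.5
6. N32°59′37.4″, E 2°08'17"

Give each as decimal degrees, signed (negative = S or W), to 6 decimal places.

Point 1:
  Lat: 29.2548′ = 0.487580°; total 89.4875800
  S ⇒ negate
  Longitude: 27.43′ = 0.457167°; total 68.4571667
  hemisphere W, so the sign is −
Point 2:
  Lat: 40′ + 36.98″ = 40.61633′; 89 + 40.61633/60 = 89.6769389
  S → negative
  Lon: 71° + 30/60 + 15.95/3600 = 71 + 0.500000 + 0.004431 = 71.5044306
  W → negative
Point 3:
  φ: 4 + 17/60 + 17/3600 = 4.2880556
  N ⇒ keep positive
  λ: 0 + 54/60 + 1.9/3600 = 0.9005278
  hemisphere W, so the sign is −
Point 4:
  φ: 0° + 43/60 + 29.98/3600 = 0 + 0.716667 + 0.008328 = 0.7249944
  N → positive
  λ: 75 + 41/60 + 55.2/3600 = 75.6986667
  W ⇒ negate
Point 5:
  Latitude: 60° + 2/60 + 53.42/3600 = 60 + 0.033333 + 0.014839 = 60.0481722
  hemisphere S, so the sign is −
  Lon: 37° + 15/60 + 56.5/3600 = 37 + 0.250000 + 0.015694 = 37.2656944
  E ⇒ keep positive
Point 6:
  Latitude: 32 + 59/60 + 37.4/3600 = 32.9937222
  N → positive
  λ: 8′ + 17″ = 8.28333′; 2 + 8.28333/60 = 2.1380556
  E ⇒ keep positive

1. -89.487580, -68.457167
2. -89.676939, -71.504431
3. 4.288056, -0.900528
4. 0.724994, -75.698667
5. -60.048172, 37.265694
6. 32.993722, 2.138056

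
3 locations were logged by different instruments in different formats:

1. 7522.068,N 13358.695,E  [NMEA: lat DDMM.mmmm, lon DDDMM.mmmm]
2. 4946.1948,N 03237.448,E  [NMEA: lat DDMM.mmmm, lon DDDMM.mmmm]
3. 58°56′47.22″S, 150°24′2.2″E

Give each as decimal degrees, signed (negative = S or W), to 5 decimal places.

1. 75.36780, 133.97825
2. 49.76991, 32.62413
3. -58.94645, 150.40061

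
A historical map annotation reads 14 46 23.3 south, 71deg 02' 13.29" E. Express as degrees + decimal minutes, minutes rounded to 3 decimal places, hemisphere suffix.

14° 46.388′ S, 71° 2.222′ E

φ: 46 + 23.3/60 = 46.38833′
λ: seconds/60 = 0.22150; minutes = 2 + 0.22150 = 2.22150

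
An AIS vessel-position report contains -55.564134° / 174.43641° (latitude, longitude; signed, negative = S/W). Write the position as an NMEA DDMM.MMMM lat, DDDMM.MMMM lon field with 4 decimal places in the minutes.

Latitude is negative → S; |value| = 55.564134
Latitude: minutes = (55.564134 − 55) × 60 = 33.848040
Lon: minutes = (174.436410 − 174) × 60 = 26.184600

5533.8480,S / 17426.1846,E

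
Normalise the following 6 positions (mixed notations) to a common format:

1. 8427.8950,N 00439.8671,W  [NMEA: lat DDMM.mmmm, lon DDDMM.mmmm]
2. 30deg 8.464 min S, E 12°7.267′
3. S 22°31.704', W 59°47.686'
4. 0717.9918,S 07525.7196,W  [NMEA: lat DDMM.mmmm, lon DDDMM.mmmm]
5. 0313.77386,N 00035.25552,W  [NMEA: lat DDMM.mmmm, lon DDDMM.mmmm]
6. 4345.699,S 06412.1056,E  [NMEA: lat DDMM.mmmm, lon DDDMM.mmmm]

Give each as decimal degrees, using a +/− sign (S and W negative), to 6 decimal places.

Point 1:
  Latitude: split at 2 digits → 84° and 27.895′; 84 + 27.895/60 = 84.4649167
  N → positive
  λ: split at 3 digits → 004° and 39.8671′; 4 + 39.8671/60 = 4.6644517
  W → negative
Point 2:
  Lat: 30 + 8.464/60 = 30.1410667
  hemisphere S, so the sign is −
  Lon: 12 + 7.267/60 = 12.1211167
  E → positive
Point 3:
  Latitude: 31.704′ = 0.528400°; total 22.5284000
  S → negative
  Longitude: 47.686′ = 0.794767°; total 59.7947667
  W ⇒ negate
Point 4:
  Latitude: degrees = first 2 digits = 7, minutes = 17.9918; 7 + 17.9918/60 = 7.2998633
  S ⇒ negate
  λ: split at 3 digits → 075° and 25.7196′; 75 + 25.7196/60 = 75.4286600
  hemisphere W, so the sign is −
Point 5:
  Lat: degrees = first 2 digits = 3, minutes = 13.77386; 3 + 13.77386/60 = 3.2295643
  N ⇒ keep positive
  Lon: degrees = first 3 digits = 0, minutes = 35.25552; 0 + 35.25552/60 = 0.5875920
  W → negative
Point 6:
  Latitude: split at 2 digits → 43° and 45.699′; 43 + 45.699/60 = 43.7616500
  S → negative
  λ: split at 3 digits → 064° and 12.1056′; 64 + 12.1056/60 = 64.2017600
  E ⇒ keep positive

1. 84.464917, -4.664452
2. -30.141067, 12.121117
3. -22.528400, -59.794767
4. -7.299863, -75.428660
5. 3.229564, -0.587592
6. -43.761650, 64.201760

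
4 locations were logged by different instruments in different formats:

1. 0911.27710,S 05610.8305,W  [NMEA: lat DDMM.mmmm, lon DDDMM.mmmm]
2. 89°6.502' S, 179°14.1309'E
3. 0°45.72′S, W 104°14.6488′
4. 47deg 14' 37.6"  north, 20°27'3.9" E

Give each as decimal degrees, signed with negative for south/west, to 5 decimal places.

1. -9.18795, -56.18051
2. -89.10837, 179.23552
3. -0.76200, -104.24415
4. 47.24378, 20.45108

Point 1:
  φ: split at 2 digits → 09° and 11.2771′; 9 + 11.2771/60 = 9.187952
  S → negative
  λ: split at 3 digits → 056° and 10.8305′; 56 + 10.8305/60 = 56.180508
  hemisphere W, so the sign is −
Point 2:
  φ: 89 + 6.502/60 = 89.108367
  S ⇒ negate
  Longitude: 14.1309′ = 0.235515°; total 179.235515
  E → positive
Point 3:
  Lat: 0 + 45.72/60 = 0.762000
  S → negative
  λ: 14.6488′ = 0.244147°; total 104.244147
  hemisphere W, so the sign is −
Point 4:
  Latitude: 14′ + 37.6″ = 14.62667′; 47 + 14.62667/60 = 47.243778
  N ⇒ keep positive
  λ: 20 + 27/60 + 3.9/3600 = 20.451083
  E → positive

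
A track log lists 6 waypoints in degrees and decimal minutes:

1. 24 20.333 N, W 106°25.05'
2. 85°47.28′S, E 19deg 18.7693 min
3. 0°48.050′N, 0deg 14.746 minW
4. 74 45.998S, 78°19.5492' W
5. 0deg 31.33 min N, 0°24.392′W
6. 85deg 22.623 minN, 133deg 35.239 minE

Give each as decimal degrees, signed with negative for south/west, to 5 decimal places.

1. 24.33888, -106.41750
2. -85.78800, 19.31282
3. 0.80083, -0.24577
4. -74.76663, -78.32582
5. 0.52217, -0.40653
6. 85.37705, 133.58732

Point 1:
  φ: 20.333′ = 0.338883°; total 24.338883
  N ⇒ keep positive
  Lon: 25.05′ = 0.417500°; total 106.417500
  hemisphere W, so the sign is −
Point 2:
  φ: 47.28′ = 0.788000°; total 85.788000
  S ⇒ negate
  Longitude: 18.7693′ = 0.312822°; total 19.312822
  E → positive
Point 3:
  φ: 0 + 48.05/60 = 0.800833
  N → positive
  Lon: 14.746′ = 0.245767°; total 0.245767
  hemisphere W, so the sign is −
Point 4:
  Latitude: 74 + 45.998/60 = 74.766633
  hemisphere S, so the sign is −
  Longitude: 19.5492′ = 0.325820°; total 78.325820
  W ⇒ negate
Point 5:
  φ: 31.33′ = 0.522167°; total 0.522167
  N → positive
  λ: 24.392′ = 0.406533°; total 0.406533
  W → negative
Point 6:
  Latitude: 22.623′ = 0.377050°; total 85.377050
  N → positive
  Longitude: 35.239′ = 0.587317°; total 133.587317
  E → positive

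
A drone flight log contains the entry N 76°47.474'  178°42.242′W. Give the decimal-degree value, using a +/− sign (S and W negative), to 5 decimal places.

Lat: 76 + 47.474/60 = 76.791233
N → positive
λ: 42.242′ = 0.704033°; total 178.704033
W → negative

76.79123, -178.70403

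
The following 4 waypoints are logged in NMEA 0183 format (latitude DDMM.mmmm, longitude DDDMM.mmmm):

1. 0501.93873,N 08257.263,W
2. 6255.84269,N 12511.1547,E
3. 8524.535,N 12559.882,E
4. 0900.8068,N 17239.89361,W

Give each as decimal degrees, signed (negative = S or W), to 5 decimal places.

1. 5.03231, -82.95438
2. 62.93071, 125.18591
3. 85.40892, 125.99803
4. 9.01345, -172.66489

Point 1:
  φ: split at 2 digits → 05° and 1.93873′; 5 + 1.93873/60 = 5.032312
  N ⇒ keep positive
  Lon: degrees = first 3 digits = 82, minutes = 57.263; 82 + 57.263/60 = 82.954383
  W → negative
Point 2:
  Lat: split at 2 digits → 62° and 55.84269′; 62 + 55.84269/60 = 62.930712
  N → positive
  Lon: degrees = first 3 digits = 125, minutes = 11.1547; 125 + 11.1547/60 = 125.185912
  E ⇒ keep positive
Point 3:
  Lat: degrees = first 2 digits = 85, minutes = 24.535; 85 + 24.535/60 = 85.408917
  N → positive
  Lon: degrees = first 3 digits = 125, minutes = 59.882; 125 + 59.882/60 = 125.998033
  E → positive
Point 4:
  Latitude: degrees = first 2 digits = 9, minutes = 0.8068; 9 + 0.8068/60 = 9.013447
  N ⇒ keep positive
  λ: degrees = first 3 digits = 172, minutes = 39.89361; 172 + 39.89361/60 = 172.664894
  hemisphere W, so the sign is −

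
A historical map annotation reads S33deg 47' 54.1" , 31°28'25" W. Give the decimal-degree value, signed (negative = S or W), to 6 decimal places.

-33.798361, -31.473611

Lat: 33° + 47/60 + 54.1/3600 = 33 + 0.783333 + 0.015028 = 33.7983611
S → negative
Longitude: 31° + 28/60 + 25/3600 = 31 + 0.466667 + 0.006944 = 31.4736111
W ⇒ negate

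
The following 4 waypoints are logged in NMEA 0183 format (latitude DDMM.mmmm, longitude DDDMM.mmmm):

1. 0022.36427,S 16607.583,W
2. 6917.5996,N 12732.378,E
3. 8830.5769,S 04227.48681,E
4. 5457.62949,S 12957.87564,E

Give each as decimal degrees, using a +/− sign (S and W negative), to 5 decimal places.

Point 1:
  φ: split at 2 digits → 00° and 22.36427′; 0 + 22.36427/60 = 0.372738
  hemisphere S, so the sign is −
  λ: split at 3 digits → 166° and 7.583′; 166 + 7.583/60 = 166.126383
  hemisphere W, so the sign is −
Point 2:
  φ: degrees = first 2 digits = 69, minutes = 17.5996; 69 + 17.5996/60 = 69.293327
  N ⇒ keep positive
  Longitude: degrees = first 3 digits = 127, minutes = 32.378; 127 + 32.378/60 = 127.539633
  E → positive
Point 3:
  φ: split at 2 digits → 88° and 30.5769′; 88 + 30.5769/60 = 88.509615
  hemisphere S, so the sign is −
  λ: degrees = first 3 digits = 42, minutes = 27.48681; 42 + 27.48681/60 = 42.458114
  E ⇒ keep positive
Point 4:
  φ: degrees = first 2 digits = 54, minutes = 57.62949; 54 + 57.62949/60 = 54.960492
  hemisphere S, so the sign is −
  Longitude: split at 3 digits → 129° and 57.87564′; 129 + 57.87564/60 = 129.964594
  E → positive

1. -0.37274, -166.12638
2. 69.29333, 127.53963
3. -88.50962, 42.45811
4. -54.96049, 129.96459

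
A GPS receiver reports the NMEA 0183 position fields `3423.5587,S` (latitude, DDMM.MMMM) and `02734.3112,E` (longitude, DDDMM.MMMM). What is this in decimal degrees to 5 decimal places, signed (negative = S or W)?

-34.39265, 27.57185

Latitude: degrees = first 2 digits = 34, minutes = 23.5587; 34 + 23.5587/60 = 34.392645
hemisphere S, so the sign is −
Lon: split at 3 digits → 027° and 34.3112′; 27 + 34.3112/60 = 27.571853
E → positive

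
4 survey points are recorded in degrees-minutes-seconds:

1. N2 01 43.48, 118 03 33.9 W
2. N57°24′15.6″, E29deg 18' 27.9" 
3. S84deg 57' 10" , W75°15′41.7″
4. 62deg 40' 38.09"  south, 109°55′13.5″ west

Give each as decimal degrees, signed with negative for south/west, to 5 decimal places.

Point 1:
  Latitude: 2 + 1/60 + 43.48/3600 = 2.028744
  N ⇒ keep positive
  Longitude: 118° + 3/60 + 33.9/3600 = 118 + 0.050000 + 0.009417 = 118.059417
  W ⇒ negate
Point 2:
  Lat: 24′ + 15.6″ = 24.26000′; 57 + 24.26000/60 = 57.404333
  N → positive
  Longitude: 18′ + 27.9″ = 18.46500′; 29 + 18.46500/60 = 29.307750
  E ⇒ keep positive
Point 3:
  φ: 84 + 57/60 + 10/3600 = 84.952778
  S → negative
  Longitude: 75 + 15/60 + 41.7/3600 = 75.261583
  W ⇒ negate
Point 4:
  Lat: 62 + 40/60 + 38.09/3600 = 62.677247
  hemisphere S, so the sign is −
  Longitude: 109° + 55/60 + 13.5/3600 = 109 + 0.916667 + 0.003750 = 109.920417
  W → negative

1. 2.02874, -118.05942
2. 57.40433, 29.30775
3. -84.95278, -75.26158
4. -62.67725, -109.92042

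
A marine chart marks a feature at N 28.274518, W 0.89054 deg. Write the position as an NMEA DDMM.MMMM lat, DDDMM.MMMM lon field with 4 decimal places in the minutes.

2816.4711,N / 00053.4324,W

Lat: minutes = (28.274518 − 28) × 60 = 16.471080
λ: 0° + 0.890540 × 60 = 0° 53.432400′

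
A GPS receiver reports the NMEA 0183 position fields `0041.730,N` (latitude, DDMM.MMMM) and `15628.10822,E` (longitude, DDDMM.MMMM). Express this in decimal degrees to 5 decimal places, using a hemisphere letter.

0.69550° N, 156.46847° E

φ: split at 2 digits → 00° and 41.73′; 0 + 41.73/60 = 0.695500
Lon: degrees = first 3 digits = 156, minutes = 28.10822; 156 + 28.10822/60 = 156.468470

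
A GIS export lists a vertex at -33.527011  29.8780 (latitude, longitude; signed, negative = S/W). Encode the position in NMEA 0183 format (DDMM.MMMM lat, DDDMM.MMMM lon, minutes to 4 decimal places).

Latitude is negative → S; |value| = 33.527011
Lat: fractional part 0.527011 → 31.620660 minutes
λ: minutes = (29.878000 − 29) × 60 = 52.680000

3331.6207,S / 02952.6800,E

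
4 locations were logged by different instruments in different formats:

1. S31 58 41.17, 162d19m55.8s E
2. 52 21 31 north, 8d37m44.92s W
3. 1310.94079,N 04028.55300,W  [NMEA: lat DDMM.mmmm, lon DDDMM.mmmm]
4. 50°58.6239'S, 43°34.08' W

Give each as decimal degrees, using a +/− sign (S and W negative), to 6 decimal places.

1. -31.978103, 162.332167
2. 52.358611, -8.629144
3. 13.182347, -40.475883
4. -50.977065, -43.568000

Point 1:
  Lat: 31 + 58/60 + 41.17/3600 = 31.9781028
  S → negative
  Lon: 162° + 19/60 + 55.8/3600 = 162 + 0.316667 + 0.015500 = 162.3321667
  E ⇒ keep positive
Point 2:
  Latitude: 52° + 21/60 + 31/3600 = 52 + 0.350000 + 0.008611 = 52.3586111
  N ⇒ keep positive
  Lon: 8 + 37/60 + 44.92/3600 = 8.6291444
  W ⇒ negate
Point 3:
  φ: split at 2 digits → 13° and 10.94079′; 13 + 10.94079/60 = 13.1823465
  N ⇒ keep positive
  Lon: split at 3 digits → 040° and 28.553′; 40 + 28.553/60 = 40.4758833
  W ⇒ negate
Point 4:
  φ: 50 + 58.6239/60 = 50.9770650
  S ⇒ negate
  Longitude: 34.08′ = 0.568000°; total 43.5680000
  hemisphere W, so the sign is −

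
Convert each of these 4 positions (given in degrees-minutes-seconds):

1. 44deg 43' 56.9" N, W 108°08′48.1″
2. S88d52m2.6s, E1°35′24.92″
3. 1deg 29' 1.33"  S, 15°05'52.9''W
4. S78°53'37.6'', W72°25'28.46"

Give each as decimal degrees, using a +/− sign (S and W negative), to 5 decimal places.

1. 44.73247, -108.14669
2. -88.86739, 1.59026
3. -1.48370, -15.09803
4. -78.89378, -72.42457

Point 1:
  Lat: 44° + 43/60 + 56.9/3600 = 44 + 0.716667 + 0.015806 = 44.732472
  N ⇒ keep positive
  Longitude: 108 + 8/60 + 48.1/3600 = 108.146694
  W → negative
Point 2:
  Lat: 88 + 52/60 + 2.6/3600 = 88.867389
  hemisphere S, so the sign is −
  Lon: 1 + 35/60 + 24.92/3600 = 1.590256
  E ⇒ keep positive
Point 3:
  Latitude: 1° + 29/60 + 1.33/3600 = 1 + 0.483333 + 0.000369 = 1.483703
  S → negative
  λ: 15° + 5/60 + 52.9/3600 = 15 + 0.083333 + 0.014694 = 15.098028
  hemisphere W, so the sign is −
Point 4:
  Lat: 53′ + 37.6″ = 53.62667′; 78 + 53.62667/60 = 78.893778
  hemisphere S, so the sign is −
  λ: 25′ + 28.46″ = 25.47433′; 72 + 25.47433/60 = 72.424572
  hemisphere W, so the sign is −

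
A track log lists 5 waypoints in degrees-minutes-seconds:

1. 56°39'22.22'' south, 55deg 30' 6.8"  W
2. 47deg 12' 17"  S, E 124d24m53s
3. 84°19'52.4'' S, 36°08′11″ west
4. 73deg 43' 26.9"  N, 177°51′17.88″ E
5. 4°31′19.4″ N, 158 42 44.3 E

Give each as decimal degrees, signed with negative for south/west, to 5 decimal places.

Point 1:
  Lat: 56 + 39/60 + 22.22/3600 = 56.656172
  S ⇒ negate
  λ: 30′ + 6.8″ = 30.11333′; 55 + 30.11333/60 = 55.501889
  W ⇒ negate
Point 2:
  Lat: 47 + 12/60 + 17/3600 = 47.204722
  S → negative
  λ: 124 + 24/60 + 53/3600 = 124.414722
  E → positive
Point 3:
  Latitude: 19′ + 52.4″ = 19.87333′; 84 + 19.87333/60 = 84.331222
  S → negative
  Lon: 8′ + 11″ = 8.18333′; 36 + 8.18333/60 = 36.136389
  W → negative
Point 4:
  Latitude: 73 + 43/60 + 26.9/3600 = 73.724139
  N ⇒ keep positive
  Longitude: 177 + 51/60 + 17.88/3600 = 177.854967
  E ⇒ keep positive
Point 5:
  φ: 4 + 31/60 + 19.4/3600 = 4.522056
  N → positive
  λ: 158° + 42/60 + 44.3/3600 = 158 + 0.700000 + 0.012306 = 158.712306
  E → positive

1. -56.65617, -55.50189
2. -47.20472, 124.41472
3. -84.33122, -36.13639
4. 73.72414, 177.85497
5. 4.52206, 158.71231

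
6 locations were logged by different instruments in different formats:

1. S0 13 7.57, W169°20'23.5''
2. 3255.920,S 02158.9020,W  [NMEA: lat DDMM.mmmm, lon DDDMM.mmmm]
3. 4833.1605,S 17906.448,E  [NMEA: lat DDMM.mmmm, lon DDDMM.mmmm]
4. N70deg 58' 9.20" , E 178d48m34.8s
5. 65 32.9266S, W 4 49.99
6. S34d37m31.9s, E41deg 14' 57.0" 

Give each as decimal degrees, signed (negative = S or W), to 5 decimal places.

1. -0.21877, -169.33986
2. -32.93200, -21.98170
3. -48.55268, 179.10747
4. 70.96922, 178.80967
5. -65.54878, -4.83317
6. -34.62553, 41.24917

Point 1:
  Lat: 0° + 13/60 + 7.57/3600 = 0 + 0.216667 + 0.002103 = 0.218769
  hemisphere S, so the sign is −
  Lon: 169 + 20/60 + 23.5/3600 = 169.339861
  W → negative
Point 2:
  Lat: split at 2 digits → 32° and 55.92′; 32 + 55.92/60 = 32.932000
  S ⇒ negate
  λ: degrees = first 3 digits = 21, minutes = 58.902; 21 + 58.902/60 = 21.981700
  W → negative
Point 3:
  Lat: degrees = first 2 digits = 48, minutes = 33.1605; 48 + 33.1605/60 = 48.552675
  S ⇒ negate
  λ: split at 3 digits → 179° and 6.448′; 179 + 6.448/60 = 179.107467
  E → positive
Point 4:
  Lat: 58′ + 9.2″ = 58.15333′; 70 + 58.15333/60 = 70.969222
  N ⇒ keep positive
  Longitude: 178 + 48/60 + 34.8/3600 = 178.809667
  E → positive
Point 5:
  φ: 65 + 32.9266/60 = 65.548777
  S ⇒ negate
  Longitude: 49.99′ = 0.833167°; total 4.833167
  W → negative
Point 6:
  Lat: 34° + 37/60 + 31.9/3600 = 34 + 0.616667 + 0.008861 = 34.625528
  S ⇒ negate
  Longitude: 41 + 14/60 + 57/3600 = 41.249167
  E ⇒ keep positive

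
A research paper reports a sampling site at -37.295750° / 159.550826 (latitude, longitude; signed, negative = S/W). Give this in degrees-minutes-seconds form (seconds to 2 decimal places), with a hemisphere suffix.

37°17′44.70″ S, 159°33′2.97″ E

Latitude is negative → S; |value| = 37.295750
Latitude: whole degrees 37; 17.74500′ → 17′ and 44.7000″
λ: whole degrees 159; 33.04956′ → 33′ and 2.9736″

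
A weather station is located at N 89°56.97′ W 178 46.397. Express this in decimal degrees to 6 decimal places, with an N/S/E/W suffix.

89.949500° N, 178.773283° W

φ: 89 + 56.97/60 = 89.9495000
Lon: 46.397′ = 0.773283°; total 178.7732833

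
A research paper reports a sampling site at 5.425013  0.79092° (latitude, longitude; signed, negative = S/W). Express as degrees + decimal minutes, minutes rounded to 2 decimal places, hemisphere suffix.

Lat: 5° + 0.425013 × 60 = 5° 25.5008′
Longitude: 0° + 0.790920 × 60 = 0° 47.4552′

5° 25.50′ N, 0° 47.46′ E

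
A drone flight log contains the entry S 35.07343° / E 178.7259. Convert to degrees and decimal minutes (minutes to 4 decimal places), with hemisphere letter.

φ: 35° + 0.073430 × 60 = 35° 4.405800′
Lon: 178° + 0.725900 × 60 = 178° 43.554000′

35° 4.4058′ S, 178° 43.5540′ E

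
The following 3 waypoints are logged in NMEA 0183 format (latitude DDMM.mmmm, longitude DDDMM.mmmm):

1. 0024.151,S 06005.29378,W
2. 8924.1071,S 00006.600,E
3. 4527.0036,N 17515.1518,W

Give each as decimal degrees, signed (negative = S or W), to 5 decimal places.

Point 1:
  Lat: split at 2 digits → 00° and 24.151′; 0 + 24.151/60 = 0.402517
  hemisphere S, so the sign is −
  Longitude: degrees = first 3 digits = 60, minutes = 5.29378; 60 + 5.29378/60 = 60.088230
  W ⇒ negate
Point 2:
  Latitude: split at 2 digits → 89° and 24.1071′; 89 + 24.1071/60 = 89.401785
  S ⇒ negate
  Lon: degrees = first 3 digits = 0, minutes = 6.6; 0 + 6.6/60 = 0.110000
  E ⇒ keep positive
Point 3:
  φ: degrees = first 2 digits = 45, minutes = 27.0036; 45 + 27.0036/60 = 45.450060
  N ⇒ keep positive
  Longitude: degrees = first 3 digits = 175, minutes = 15.1518; 175 + 15.1518/60 = 175.252530
  W ⇒ negate

1. -0.40252, -60.08823
2. -89.40179, 0.11000
3. 45.45006, -175.25253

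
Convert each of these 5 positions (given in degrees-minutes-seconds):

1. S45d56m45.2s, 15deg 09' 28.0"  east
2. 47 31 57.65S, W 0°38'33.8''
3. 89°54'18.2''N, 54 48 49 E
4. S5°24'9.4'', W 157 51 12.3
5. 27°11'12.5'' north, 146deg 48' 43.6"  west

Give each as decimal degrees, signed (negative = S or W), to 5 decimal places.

Point 1:
  Latitude: 45 + 56/60 + 45.2/3600 = 45.945889
  S → negative
  λ: 15° + 9/60 + 28/3600 = 15 + 0.150000 + 0.007778 = 15.157778
  E ⇒ keep positive
Point 2:
  φ: 31′ + 57.65″ = 31.96083′; 47 + 31.96083/60 = 47.532681
  S → negative
  λ: 0 + 38/60 + 33.8/3600 = 0.642722
  W → negative
Point 3:
  φ: 89 + 54/60 + 18.2/3600 = 89.905056
  N → positive
  Longitude: 54 + 48/60 + 49/3600 = 54.813611
  E ⇒ keep positive
Point 4:
  Latitude: 5° + 24/60 + 9.4/3600 = 5 + 0.400000 + 0.002611 = 5.402611
  S → negative
  Lon: 157° + 51/60 + 12.3/3600 = 157 + 0.850000 + 0.003417 = 157.853417
  W → negative
Point 5:
  Lat: 27° + 11/60 + 12.5/3600 = 27 + 0.183333 + 0.003472 = 27.186806
  N ⇒ keep positive
  Lon: 146 + 48/60 + 43.6/3600 = 146.812111
  W ⇒ negate

1. -45.94589, 15.15778
2. -47.53268, -0.64272
3. 89.90506, 54.81361
4. -5.40261, -157.85342
5. 27.18681, -146.81211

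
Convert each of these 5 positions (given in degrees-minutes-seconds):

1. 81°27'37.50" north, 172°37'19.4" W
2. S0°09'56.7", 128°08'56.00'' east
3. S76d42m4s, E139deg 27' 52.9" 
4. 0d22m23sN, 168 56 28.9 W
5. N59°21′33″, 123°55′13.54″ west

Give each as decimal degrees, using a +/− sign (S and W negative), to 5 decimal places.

Point 1:
  φ: 81 + 27/60 + 37.5/3600 = 81.460417
  N ⇒ keep positive
  Longitude: 172° + 37/60 + 19.4/3600 = 172 + 0.616667 + 0.005389 = 172.622056
  W ⇒ negate
Point 2:
  Lat: 9′ + 56.7″ = 9.94500′; 0 + 9.94500/60 = 0.165750
  S → negative
  Lon: 8′ + 56″ = 8.93333′; 128 + 8.93333/60 = 128.148889
  E → positive
Point 3:
  Latitude: 76° + 42/60 + 4/3600 = 76 + 0.700000 + 0.001111 = 76.701111
  S → negative
  Lon: 139 + 27/60 + 52.9/3600 = 139.464694
  E → positive
Point 4:
  φ: 22′ + 23″ = 22.38333′; 0 + 22.38333/60 = 0.373056
  N ⇒ keep positive
  Lon: 168 + 56/60 + 28.9/3600 = 168.941361
  hemisphere W, so the sign is −
Point 5:
  Lat: 59° + 21/60 + 33/3600 = 59 + 0.350000 + 0.009167 = 59.359167
  N → positive
  λ: 55′ + 13.54″ = 55.22567′; 123 + 55.22567/60 = 123.920428
  W ⇒ negate

1. 81.46042, -172.62206
2. -0.16575, 128.14889
3. -76.70111, 139.46469
4. 0.37306, -168.94136
5. 59.35917, -123.92043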